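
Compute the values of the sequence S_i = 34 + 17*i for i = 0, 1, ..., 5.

This is an arithmetic sequence.
i=0: S_0 = 34 + 17*0 = 34
i=1: S_1 = 34 + 17*1 = 51
i=2: S_2 = 34 + 17*2 = 68
i=3: S_3 = 34 + 17*3 = 85
i=4: S_4 = 34 + 17*4 = 102
i=5: S_5 = 34 + 17*5 = 119
The first 6 terms are: [34, 51, 68, 85, 102, 119]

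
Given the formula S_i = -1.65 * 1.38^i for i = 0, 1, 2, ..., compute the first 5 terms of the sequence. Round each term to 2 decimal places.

This is a geometric sequence.
i=0: S_0 = -1.65 * 1.38^0 = -1.65
i=1: S_1 = -1.65 * 1.38^1 ≈ -2.28
i=2: S_2 = -1.65 * 1.38^2 ≈ -3.14
i=3: S_3 = -1.65 * 1.38^3 ≈ -4.34
i=4: S_4 = -1.65 * 1.38^4 ≈ -5.98
The first 5 terms are: [-1.65, -2.28, -3.14, -4.34, -5.98]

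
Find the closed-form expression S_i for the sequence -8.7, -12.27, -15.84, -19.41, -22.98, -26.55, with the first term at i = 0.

Check differences: -12.27 - -8.7 = -3.57
-15.84 - -12.27 = -3.57
Common difference d = -3.57.
First term a = -8.7.
Formula: S_i = -8.70 - 3.57*i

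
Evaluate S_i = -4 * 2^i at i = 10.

S_10 = -4 * 2^10 = -4 * 1024 = -4096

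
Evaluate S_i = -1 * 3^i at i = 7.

S_7 = -1 * 3^7 = -1 * 2187 = -2187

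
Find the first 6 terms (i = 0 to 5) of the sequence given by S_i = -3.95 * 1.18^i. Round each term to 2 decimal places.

This is a geometric sequence.
i=0: S_0 = -3.95 * 1.18^0 = -3.95
i=1: S_1 = -3.95 * 1.18^1 ≈ -4.66
i=2: S_2 = -3.95 * 1.18^2 ≈ -5.5
i=3: S_3 = -3.95 * 1.18^3 ≈ -6.49
i=4: S_4 = -3.95 * 1.18^4 ≈ -7.66
i=5: S_5 = -3.95 * 1.18^5 ≈ -9.04
The first 6 terms are: [-3.95, -4.66, -5.5, -6.49, -7.66, -9.04]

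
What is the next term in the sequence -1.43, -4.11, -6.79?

Differences: -4.11 - -1.43 = -2.68
This is an arithmetic sequence with common difference d = -2.68.
Next term = -6.79 + -2.68 = -9.47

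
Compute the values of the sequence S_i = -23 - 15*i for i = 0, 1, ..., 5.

This is an arithmetic sequence.
i=0: S_0 = -23 + -15*0 = -23
i=1: S_1 = -23 + -15*1 = -38
i=2: S_2 = -23 + -15*2 = -53
i=3: S_3 = -23 + -15*3 = -68
i=4: S_4 = -23 + -15*4 = -83
i=5: S_5 = -23 + -15*5 = -98
The first 6 terms are: [-23, -38, -53, -68, -83, -98]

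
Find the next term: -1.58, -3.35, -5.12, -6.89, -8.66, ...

Differences: -3.35 - -1.58 = -1.77
This is an arithmetic sequence with common difference d = -1.77.
Next term = -8.66 + -1.77 = -10.43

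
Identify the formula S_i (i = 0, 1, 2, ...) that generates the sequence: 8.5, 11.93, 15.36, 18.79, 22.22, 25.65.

Check differences: 11.93 - 8.5 = 3.43
15.36 - 11.93 = 3.43
Common difference d = 3.43.
First term a = 8.5.
Formula: S_i = 8.50 + 3.43*i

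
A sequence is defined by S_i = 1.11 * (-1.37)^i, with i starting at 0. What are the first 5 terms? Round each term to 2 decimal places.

This is a geometric sequence.
i=0: S_0 = 1.11 * (-1.37)^0 = 1.11
i=1: S_1 = 1.11 * (-1.37)^1 ≈ -1.52
i=2: S_2 = 1.11 * (-1.37)^2 ≈ 2.08
i=3: S_3 = 1.11 * (-1.37)^3 ≈ -2.85
i=4: S_4 = 1.11 * (-1.37)^4 ≈ 3.91
The first 5 terms are: [1.11, -1.52, 2.08, -2.85, 3.91]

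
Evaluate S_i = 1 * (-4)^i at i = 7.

S_7 = 1 * (-4)^7 = 1 * -16384 = -16384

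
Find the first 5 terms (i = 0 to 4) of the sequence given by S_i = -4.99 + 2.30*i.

This is an arithmetic sequence.
i=0: S_0 = -4.99 + 2.3*0 = -4.99
i=1: S_1 = -4.99 + 2.3*1 = -2.69
i=2: S_2 = -4.99 + 2.3*2 = -0.39
i=3: S_3 = -4.99 + 2.3*3 = 1.91
i=4: S_4 = -4.99 + 2.3*4 = 4.21
The first 5 terms are: [-4.99, -2.69, -0.39, 1.91, 4.21]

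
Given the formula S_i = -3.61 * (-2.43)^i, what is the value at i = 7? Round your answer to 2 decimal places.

S_7 = -3.61 * (-2.43)^7 ≈ -3.61 * -500.3155 ≈ 1806.14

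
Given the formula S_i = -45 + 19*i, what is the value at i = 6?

S_6 = -45 + 19*6 = -45 + 114 = 69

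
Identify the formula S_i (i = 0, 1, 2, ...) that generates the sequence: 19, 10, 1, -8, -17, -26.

Check differences: 10 - 19 = -9
1 - 10 = -9
Common difference d = -9.
First term a = 19.
Formula: S_i = 19 - 9*i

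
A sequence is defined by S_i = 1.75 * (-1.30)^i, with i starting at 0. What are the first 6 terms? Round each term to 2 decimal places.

This is a geometric sequence.
i=0: S_0 = 1.75 * (-1.3)^0 = 1.75
i=1: S_1 = 1.75 * (-1.3)^1 ≈ -2.28
i=2: S_2 = 1.75 * (-1.3)^2 ≈ 2.96
i=3: S_3 = 1.75 * (-1.3)^3 ≈ -3.84
i=4: S_4 = 1.75 * (-1.3)^4 ≈ 5.0
i=5: S_5 = 1.75 * (-1.3)^5 ≈ -6.5
The first 6 terms are: [1.75, -2.28, 2.96, -3.84, 5.0, -6.5]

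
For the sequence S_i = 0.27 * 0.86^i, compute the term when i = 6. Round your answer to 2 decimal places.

S_6 = 0.27 * 0.86^6 ≈ 0.27 * 0.4046 ≈ 0.11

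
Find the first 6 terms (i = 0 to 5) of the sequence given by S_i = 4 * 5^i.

This is a geometric sequence.
i=0: S_0 = 4 * 5^0 = 4
i=1: S_1 = 4 * 5^1 = 20
i=2: S_2 = 4 * 5^2 = 100
i=3: S_3 = 4 * 5^3 = 500
i=4: S_4 = 4 * 5^4 = 2500
i=5: S_5 = 4 * 5^5 = 12500
The first 6 terms are: [4, 20, 100, 500, 2500, 12500]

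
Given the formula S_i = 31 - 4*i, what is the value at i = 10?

S_10 = 31 + -4*10 = 31 + -40 = -9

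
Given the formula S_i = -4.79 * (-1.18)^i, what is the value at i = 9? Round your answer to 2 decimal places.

S_9 = -4.79 * (-1.18)^9 ≈ -4.79 * -4.4355 ≈ 21.25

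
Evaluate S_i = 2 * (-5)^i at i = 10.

S_10 = 2 * (-5)^10 = 2 * 9765625 = 19531250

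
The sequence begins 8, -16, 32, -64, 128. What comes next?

Ratios: -16 / 8 = -2.0
This is a geometric sequence with common ratio r = -2.
Next term = 128 * -2 = -256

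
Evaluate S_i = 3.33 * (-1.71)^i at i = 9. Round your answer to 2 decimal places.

S_9 = 3.33 * (-1.71)^9 ≈ 3.33 * -125.0158 ≈ -416.3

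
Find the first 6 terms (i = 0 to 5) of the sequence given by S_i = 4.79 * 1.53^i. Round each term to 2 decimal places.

This is a geometric sequence.
i=0: S_0 = 4.79 * 1.53^0 = 4.79
i=1: S_1 = 4.79 * 1.53^1 ≈ 7.33
i=2: S_2 = 4.79 * 1.53^2 ≈ 11.21
i=3: S_3 = 4.79 * 1.53^3 ≈ 17.16
i=4: S_4 = 4.79 * 1.53^4 ≈ 26.25
i=5: S_5 = 4.79 * 1.53^5 ≈ 40.16
The first 6 terms are: [4.79, 7.33, 11.21, 17.16, 26.25, 40.16]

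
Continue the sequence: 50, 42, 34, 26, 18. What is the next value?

Differences: 42 - 50 = -8
This is an arithmetic sequence with common difference d = -8.
Next term = 18 + -8 = 10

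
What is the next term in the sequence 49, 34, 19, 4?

Differences: 34 - 49 = -15
This is an arithmetic sequence with common difference d = -15.
Next term = 4 + -15 = -11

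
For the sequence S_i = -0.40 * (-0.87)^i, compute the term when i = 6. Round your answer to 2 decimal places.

S_6 = -0.4 * (-0.87)^6 ≈ -0.4 * 0.4336 ≈ -0.17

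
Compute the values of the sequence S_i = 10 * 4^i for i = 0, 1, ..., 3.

This is a geometric sequence.
i=0: S_0 = 10 * 4^0 = 10
i=1: S_1 = 10 * 4^1 = 40
i=2: S_2 = 10 * 4^2 = 160
i=3: S_3 = 10 * 4^3 = 640
The first 4 terms are: [10, 40, 160, 640]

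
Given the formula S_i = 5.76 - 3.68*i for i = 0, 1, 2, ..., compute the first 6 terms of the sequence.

This is an arithmetic sequence.
i=0: S_0 = 5.76 + -3.68*0 = 5.76
i=1: S_1 = 5.76 + -3.68*1 = 2.08
i=2: S_2 = 5.76 + -3.68*2 = -1.6
i=3: S_3 = 5.76 + -3.68*3 = -5.28
i=4: S_4 = 5.76 + -3.68*4 = -8.96
i=5: S_5 = 5.76 + -3.68*5 = -12.64
The first 6 terms are: [5.76, 2.08, -1.6, -5.28, -8.96, -12.64]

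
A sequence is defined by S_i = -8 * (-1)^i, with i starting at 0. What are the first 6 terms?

This is a geometric sequence.
i=0: S_0 = -8 * (-1)^0 = -8
i=1: S_1 = -8 * (-1)^1 = 8
i=2: S_2 = -8 * (-1)^2 = -8
i=3: S_3 = -8 * (-1)^3 = 8
i=4: S_4 = -8 * (-1)^4 = -8
i=5: S_5 = -8 * (-1)^5 = 8
The first 6 terms are: [-8, 8, -8, 8, -8, 8]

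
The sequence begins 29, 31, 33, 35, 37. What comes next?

Differences: 31 - 29 = 2
This is an arithmetic sequence with common difference d = 2.
Next term = 37 + 2 = 39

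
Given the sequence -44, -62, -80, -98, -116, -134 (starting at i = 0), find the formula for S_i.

Check differences: -62 - -44 = -18
-80 - -62 = -18
Common difference d = -18.
First term a = -44.
Formula: S_i = -44 - 18*i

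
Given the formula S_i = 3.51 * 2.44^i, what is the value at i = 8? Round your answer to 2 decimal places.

S_8 = 3.51 * 2.44^8 ≈ 3.51 * 1256.373 ≈ 4409.87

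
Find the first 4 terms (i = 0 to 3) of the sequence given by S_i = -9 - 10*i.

This is an arithmetic sequence.
i=0: S_0 = -9 + -10*0 = -9
i=1: S_1 = -9 + -10*1 = -19
i=2: S_2 = -9 + -10*2 = -29
i=3: S_3 = -9 + -10*3 = -39
The first 4 terms are: [-9, -19, -29, -39]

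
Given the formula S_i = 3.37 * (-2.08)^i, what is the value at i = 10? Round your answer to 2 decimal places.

S_10 = 3.37 * (-2.08)^10 ≈ 3.37 * 1515.7701 ≈ 5108.15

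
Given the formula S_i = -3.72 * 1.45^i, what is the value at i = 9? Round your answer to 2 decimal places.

S_9 = -3.72 * 1.45^9 ≈ -3.72 * 28.3343 ≈ -105.4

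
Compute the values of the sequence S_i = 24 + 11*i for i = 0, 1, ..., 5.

This is an arithmetic sequence.
i=0: S_0 = 24 + 11*0 = 24
i=1: S_1 = 24 + 11*1 = 35
i=2: S_2 = 24 + 11*2 = 46
i=3: S_3 = 24 + 11*3 = 57
i=4: S_4 = 24 + 11*4 = 68
i=5: S_5 = 24 + 11*5 = 79
The first 6 terms are: [24, 35, 46, 57, 68, 79]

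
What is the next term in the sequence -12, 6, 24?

Differences: 6 - -12 = 18
This is an arithmetic sequence with common difference d = 18.
Next term = 24 + 18 = 42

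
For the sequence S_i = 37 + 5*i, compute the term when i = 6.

S_6 = 37 + 5*6 = 37 + 30 = 67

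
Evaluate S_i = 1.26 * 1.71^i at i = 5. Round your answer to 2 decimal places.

S_5 = 1.26 * 1.71^5 ≈ 1.26 * 14.6211 ≈ 18.42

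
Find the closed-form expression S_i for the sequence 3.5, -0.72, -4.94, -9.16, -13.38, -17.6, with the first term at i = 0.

Check differences: -0.72 - 3.5 = -4.22
-4.94 - -0.72 = -4.22
Common difference d = -4.22.
First term a = 3.5.
Formula: S_i = 3.50 - 4.22*i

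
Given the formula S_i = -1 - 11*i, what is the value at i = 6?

S_6 = -1 + -11*6 = -1 + -66 = -67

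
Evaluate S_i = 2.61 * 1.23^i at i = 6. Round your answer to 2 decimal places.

S_6 = 2.61 * 1.23^6 ≈ 2.61 * 3.4628 ≈ 9.04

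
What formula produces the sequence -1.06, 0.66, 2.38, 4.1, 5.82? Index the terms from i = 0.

Check differences: 0.66 - -1.06 = 1.72
2.38 - 0.66 = 1.72
Common difference d = 1.72.
First term a = -1.06.
Formula: S_i = -1.06 + 1.72*i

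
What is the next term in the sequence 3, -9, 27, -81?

Ratios: -9 / 3 = -3.0
This is a geometric sequence with common ratio r = -3.
Next term = -81 * -3 = 243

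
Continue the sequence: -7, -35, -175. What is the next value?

Ratios: -35 / -7 = 5.0
This is a geometric sequence with common ratio r = 5.
Next term = -175 * 5 = -875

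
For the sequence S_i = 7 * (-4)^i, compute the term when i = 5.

S_5 = 7 * (-4)^5 = 7 * -1024 = -7168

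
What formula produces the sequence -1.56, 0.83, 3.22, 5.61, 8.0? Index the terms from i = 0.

Check differences: 0.83 - -1.56 = 2.39
3.22 - 0.83 = 2.39
Common difference d = 2.39.
First term a = -1.56.
Formula: S_i = -1.56 + 2.39*i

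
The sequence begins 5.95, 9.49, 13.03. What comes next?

Differences: 9.49 - 5.95 = 3.54
This is an arithmetic sequence with common difference d = 3.54.
Next term = 13.03 + 3.54 = 16.57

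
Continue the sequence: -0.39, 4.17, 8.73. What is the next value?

Differences: 4.17 - -0.39 = 4.56
This is an arithmetic sequence with common difference d = 4.56.
Next term = 8.73 + 4.56 = 13.29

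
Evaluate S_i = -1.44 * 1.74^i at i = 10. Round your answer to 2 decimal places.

S_10 = -1.44 * 1.74^10 ≈ -1.44 * 254.3856 ≈ -366.32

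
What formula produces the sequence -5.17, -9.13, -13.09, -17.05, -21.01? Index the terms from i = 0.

Check differences: -9.13 - -5.17 = -3.96
-13.09 - -9.13 = -3.96
Common difference d = -3.96.
First term a = -5.17.
Formula: S_i = -5.17 - 3.96*i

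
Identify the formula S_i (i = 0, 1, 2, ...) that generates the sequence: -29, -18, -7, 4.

Check differences: -18 - -29 = 11
-7 - -18 = 11
Common difference d = 11.
First term a = -29.
Formula: S_i = -29 + 11*i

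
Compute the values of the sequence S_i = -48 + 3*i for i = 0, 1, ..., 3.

This is an arithmetic sequence.
i=0: S_0 = -48 + 3*0 = -48
i=1: S_1 = -48 + 3*1 = -45
i=2: S_2 = -48 + 3*2 = -42
i=3: S_3 = -48 + 3*3 = -39
The first 4 terms are: [-48, -45, -42, -39]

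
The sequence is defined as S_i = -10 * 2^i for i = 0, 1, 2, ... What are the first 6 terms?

This is a geometric sequence.
i=0: S_0 = -10 * 2^0 = -10
i=1: S_1 = -10 * 2^1 = -20
i=2: S_2 = -10 * 2^2 = -40
i=3: S_3 = -10 * 2^3 = -80
i=4: S_4 = -10 * 2^4 = -160
i=5: S_5 = -10 * 2^5 = -320
The first 6 terms are: [-10, -20, -40, -80, -160, -320]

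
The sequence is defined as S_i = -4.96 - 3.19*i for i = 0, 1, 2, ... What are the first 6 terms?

This is an arithmetic sequence.
i=0: S_0 = -4.96 + -3.19*0 = -4.96
i=1: S_1 = -4.96 + -3.19*1 = -8.15
i=2: S_2 = -4.96 + -3.19*2 = -11.34
i=3: S_3 = -4.96 + -3.19*3 = -14.53
i=4: S_4 = -4.96 + -3.19*4 = -17.72
i=5: S_5 = -4.96 + -3.19*5 = -20.91
The first 6 terms are: [-4.96, -8.15, -11.34, -14.53, -17.72, -20.91]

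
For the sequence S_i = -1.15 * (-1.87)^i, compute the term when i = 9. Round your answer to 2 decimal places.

S_9 = -1.15 * (-1.87)^9 ≈ -1.15 * -279.624 ≈ 321.57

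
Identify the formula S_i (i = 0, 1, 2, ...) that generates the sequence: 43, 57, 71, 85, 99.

Check differences: 57 - 43 = 14
71 - 57 = 14
Common difference d = 14.
First term a = 43.
Formula: S_i = 43 + 14*i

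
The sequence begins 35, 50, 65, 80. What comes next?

Differences: 50 - 35 = 15
This is an arithmetic sequence with common difference d = 15.
Next term = 80 + 15 = 95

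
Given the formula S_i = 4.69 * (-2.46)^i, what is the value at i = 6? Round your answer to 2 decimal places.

S_6 = 4.69 * (-2.46)^6 ≈ 4.69 * 221.6209 ≈ 1039.4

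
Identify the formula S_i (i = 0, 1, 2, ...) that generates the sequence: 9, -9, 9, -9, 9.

Check ratios: -9 / 9 = -1.0
Common ratio r = -1.
First term a = 9.
Formula: S_i = 9 * (-1)^i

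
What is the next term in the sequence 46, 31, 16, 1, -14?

Differences: 31 - 46 = -15
This is an arithmetic sequence with common difference d = -15.
Next term = -14 + -15 = -29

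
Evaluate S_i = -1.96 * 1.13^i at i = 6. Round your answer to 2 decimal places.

S_6 = -1.96 * 1.13^6 ≈ -1.96 * 2.082 ≈ -4.08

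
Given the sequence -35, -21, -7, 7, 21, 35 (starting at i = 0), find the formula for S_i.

Check differences: -21 - -35 = 14
-7 - -21 = 14
Common difference d = 14.
First term a = -35.
Formula: S_i = -35 + 14*i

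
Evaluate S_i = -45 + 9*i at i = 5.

S_5 = -45 + 9*5 = -45 + 45 = 0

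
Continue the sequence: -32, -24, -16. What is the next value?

Differences: -24 - -32 = 8
This is an arithmetic sequence with common difference d = 8.
Next term = -16 + 8 = -8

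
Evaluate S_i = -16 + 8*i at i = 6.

S_6 = -16 + 8*6 = -16 + 48 = 32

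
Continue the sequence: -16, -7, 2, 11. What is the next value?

Differences: -7 - -16 = 9
This is an arithmetic sequence with common difference d = 9.
Next term = 11 + 9 = 20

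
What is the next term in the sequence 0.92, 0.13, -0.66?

Differences: 0.13 - 0.92 = -0.79
This is an arithmetic sequence with common difference d = -0.79.
Next term = -0.66 + -0.79 = -1.45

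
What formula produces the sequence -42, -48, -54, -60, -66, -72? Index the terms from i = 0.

Check differences: -48 - -42 = -6
-54 - -48 = -6
Common difference d = -6.
First term a = -42.
Formula: S_i = -42 - 6*i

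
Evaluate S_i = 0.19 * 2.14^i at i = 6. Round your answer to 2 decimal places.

S_6 = 0.19 * 2.14^6 ≈ 0.19 * 96.0467 ≈ 18.25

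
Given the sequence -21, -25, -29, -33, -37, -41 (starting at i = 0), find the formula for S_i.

Check differences: -25 - -21 = -4
-29 - -25 = -4
Common difference d = -4.
First term a = -21.
Formula: S_i = -21 - 4*i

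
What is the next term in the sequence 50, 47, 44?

Differences: 47 - 50 = -3
This is an arithmetic sequence with common difference d = -3.
Next term = 44 + -3 = 41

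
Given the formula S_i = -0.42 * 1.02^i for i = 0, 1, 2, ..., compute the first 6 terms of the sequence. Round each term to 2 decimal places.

This is a geometric sequence.
i=0: S_0 = -0.42 * 1.02^0 = -0.42
i=1: S_1 = -0.42 * 1.02^1 ≈ -0.43
i=2: S_2 = -0.42 * 1.02^2 ≈ -0.44
i=3: S_3 = -0.42 * 1.02^3 ≈ -0.45
i=4: S_4 = -0.42 * 1.02^4 ≈ -0.45
i=5: S_5 = -0.42 * 1.02^5 ≈ -0.46
The first 6 terms are: [-0.42, -0.43, -0.44, -0.45, -0.45, -0.46]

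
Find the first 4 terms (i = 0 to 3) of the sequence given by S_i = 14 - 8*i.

This is an arithmetic sequence.
i=0: S_0 = 14 + -8*0 = 14
i=1: S_1 = 14 + -8*1 = 6
i=2: S_2 = 14 + -8*2 = -2
i=3: S_3 = 14 + -8*3 = -10
The first 4 terms are: [14, 6, -2, -10]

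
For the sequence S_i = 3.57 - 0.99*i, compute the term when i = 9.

S_9 = 3.57 + -0.99*9 = 3.57 + -8.91 = -5.34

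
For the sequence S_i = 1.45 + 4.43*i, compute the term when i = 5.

S_5 = 1.45 + 4.43*5 = 1.45 + 22.15 = 23.6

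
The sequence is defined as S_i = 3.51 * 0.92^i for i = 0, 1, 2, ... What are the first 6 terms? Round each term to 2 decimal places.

This is a geometric sequence.
i=0: S_0 = 3.51 * 0.92^0 = 3.51
i=1: S_1 = 3.51 * 0.92^1 ≈ 3.23
i=2: S_2 = 3.51 * 0.92^2 ≈ 2.97
i=3: S_3 = 3.51 * 0.92^3 ≈ 2.73
i=4: S_4 = 3.51 * 0.92^4 ≈ 2.51
i=5: S_5 = 3.51 * 0.92^5 ≈ 2.31
The first 6 terms are: [3.51, 3.23, 2.97, 2.73, 2.51, 2.31]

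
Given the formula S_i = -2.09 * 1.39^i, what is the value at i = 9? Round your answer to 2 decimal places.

S_9 = -2.09 * 1.39^9 ≈ -2.09 * 19.3702 ≈ -40.48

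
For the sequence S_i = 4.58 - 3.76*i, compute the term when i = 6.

S_6 = 4.58 + -3.76*6 = 4.58 + -22.56 = -17.98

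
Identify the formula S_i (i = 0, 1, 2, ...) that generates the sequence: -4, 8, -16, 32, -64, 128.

Check ratios: 8 / -4 = -2.0
Common ratio r = -2.
First term a = -4.
Formula: S_i = -4 * (-2)^i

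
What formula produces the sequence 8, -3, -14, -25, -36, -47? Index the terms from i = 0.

Check differences: -3 - 8 = -11
-14 - -3 = -11
Common difference d = -11.
First term a = 8.
Formula: S_i = 8 - 11*i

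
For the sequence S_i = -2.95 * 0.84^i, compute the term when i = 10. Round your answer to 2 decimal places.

S_10 = -2.95 * 0.84^10 ≈ -2.95 * 0.1749 ≈ -0.52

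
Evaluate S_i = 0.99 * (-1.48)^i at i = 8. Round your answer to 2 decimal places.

S_8 = 0.99 * (-1.48)^8 ≈ 0.99 * 23.0194 ≈ 22.79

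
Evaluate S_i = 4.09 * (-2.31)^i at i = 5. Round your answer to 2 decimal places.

S_5 = 4.09 * (-2.31)^5 ≈ 4.09 * -65.7749 ≈ -269.02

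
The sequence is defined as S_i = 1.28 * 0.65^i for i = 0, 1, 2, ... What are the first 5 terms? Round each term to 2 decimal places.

This is a geometric sequence.
i=0: S_0 = 1.28 * 0.65^0 = 1.28
i=1: S_1 = 1.28 * 0.65^1 ≈ 0.83
i=2: S_2 = 1.28 * 0.65^2 ≈ 0.54
i=3: S_3 = 1.28 * 0.65^3 ≈ 0.35
i=4: S_4 = 1.28 * 0.65^4 ≈ 0.23
The first 5 terms are: [1.28, 0.83, 0.54, 0.35, 0.23]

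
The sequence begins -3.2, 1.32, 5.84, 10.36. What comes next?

Differences: 1.32 - -3.2 = 4.52
This is an arithmetic sequence with common difference d = 4.52.
Next term = 10.36 + 4.52 = 14.88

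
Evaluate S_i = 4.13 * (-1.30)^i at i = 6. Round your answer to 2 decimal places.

S_6 = 4.13 * (-1.3)^6 ≈ 4.13 * 4.8268 ≈ 19.93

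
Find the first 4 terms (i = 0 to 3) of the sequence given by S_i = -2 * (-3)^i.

This is a geometric sequence.
i=0: S_0 = -2 * (-3)^0 = -2
i=1: S_1 = -2 * (-3)^1 = 6
i=2: S_2 = -2 * (-3)^2 = -18
i=3: S_3 = -2 * (-3)^3 = 54
The first 4 terms are: [-2, 6, -18, 54]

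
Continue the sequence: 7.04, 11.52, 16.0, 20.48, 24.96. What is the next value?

Differences: 11.52 - 7.04 = 4.48
This is an arithmetic sequence with common difference d = 4.48.
Next term = 24.96 + 4.48 = 29.44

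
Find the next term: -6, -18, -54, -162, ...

Ratios: -18 / -6 = 3.0
This is a geometric sequence with common ratio r = 3.
Next term = -162 * 3 = -486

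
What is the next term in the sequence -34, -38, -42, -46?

Differences: -38 - -34 = -4
This is an arithmetic sequence with common difference d = -4.
Next term = -46 + -4 = -50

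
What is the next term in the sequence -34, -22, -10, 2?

Differences: -22 - -34 = 12
This is an arithmetic sequence with common difference d = 12.
Next term = 2 + 12 = 14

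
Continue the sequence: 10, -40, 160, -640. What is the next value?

Ratios: -40 / 10 = -4.0
This is a geometric sequence with common ratio r = -4.
Next term = -640 * -4 = 2560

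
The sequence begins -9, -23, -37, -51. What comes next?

Differences: -23 - -9 = -14
This is an arithmetic sequence with common difference d = -14.
Next term = -51 + -14 = -65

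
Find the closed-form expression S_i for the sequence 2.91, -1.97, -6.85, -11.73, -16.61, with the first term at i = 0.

Check differences: -1.97 - 2.91 = -4.88
-6.85 - -1.97 = -4.88
Common difference d = -4.88.
First term a = 2.91.
Formula: S_i = 2.91 - 4.88*i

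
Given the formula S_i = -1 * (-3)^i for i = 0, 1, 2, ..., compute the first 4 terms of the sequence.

This is a geometric sequence.
i=0: S_0 = -1 * (-3)^0 = -1
i=1: S_1 = -1 * (-3)^1 = 3
i=2: S_2 = -1 * (-3)^2 = -9
i=3: S_3 = -1 * (-3)^3 = 27
The first 4 terms are: [-1, 3, -9, 27]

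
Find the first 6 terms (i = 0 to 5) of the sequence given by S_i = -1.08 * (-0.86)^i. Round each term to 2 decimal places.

This is a geometric sequence.
i=0: S_0 = -1.08 * (-0.86)^0 = -1.08
i=1: S_1 = -1.08 * (-0.86)^1 ≈ 0.93
i=2: S_2 = -1.08 * (-0.86)^2 ≈ -0.8
i=3: S_3 = -1.08 * (-0.86)^3 ≈ 0.69
i=4: S_4 = -1.08 * (-0.86)^4 ≈ -0.59
i=5: S_5 = -1.08 * (-0.86)^5 ≈ 0.51
The first 6 terms are: [-1.08, 0.93, -0.8, 0.69, -0.59, 0.51]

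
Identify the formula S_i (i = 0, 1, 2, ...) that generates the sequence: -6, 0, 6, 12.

Check differences: 0 - -6 = 6
6 - 0 = 6
Common difference d = 6.
First term a = -6.
Formula: S_i = -6 + 6*i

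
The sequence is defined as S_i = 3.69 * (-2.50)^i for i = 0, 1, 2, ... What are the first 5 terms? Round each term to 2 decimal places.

This is a geometric sequence.
i=0: S_0 = 3.69 * (-2.5)^0 = 3.69
i=1: S_1 = 3.69 * (-2.5)^1 ≈ -9.23
i=2: S_2 = 3.69 * (-2.5)^2 ≈ 23.06
i=3: S_3 = 3.69 * (-2.5)^3 ≈ -57.66
i=4: S_4 = 3.69 * (-2.5)^4 ≈ 144.14
The first 5 terms are: [3.69, -9.23, 23.06, -57.66, 144.14]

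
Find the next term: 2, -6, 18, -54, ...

Ratios: -6 / 2 = -3.0
This is a geometric sequence with common ratio r = -3.
Next term = -54 * -3 = 162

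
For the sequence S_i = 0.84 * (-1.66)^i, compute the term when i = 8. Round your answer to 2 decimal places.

S_8 = 0.84 * (-1.66)^8 ≈ 0.84 * 57.6587 ≈ 48.43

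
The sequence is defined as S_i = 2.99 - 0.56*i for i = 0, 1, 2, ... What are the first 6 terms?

This is an arithmetic sequence.
i=0: S_0 = 2.99 + -0.56*0 = 2.99
i=1: S_1 = 2.99 + -0.56*1 = 2.43
i=2: S_2 = 2.99 + -0.56*2 = 1.87
i=3: S_3 = 2.99 + -0.56*3 = 1.31
i=4: S_4 = 2.99 + -0.56*4 = 0.75
i=5: S_5 = 2.99 + -0.56*5 = 0.19
The first 6 terms are: [2.99, 2.43, 1.87, 1.31, 0.75, 0.19]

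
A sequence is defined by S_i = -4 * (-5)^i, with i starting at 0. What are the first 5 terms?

This is a geometric sequence.
i=0: S_0 = -4 * (-5)^0 = -4
i=1: S_1 = -4 * (-5)^1 = 20
i=2: S_2 = -4 * (-5)^2 = -100
i=3: S_3 = -4 * (-5)^3 = 500
i=4: S_4 = -4 * (-5)^4 = -2500
The first 5 terms are: [-4, 20, -100, 500, -2500]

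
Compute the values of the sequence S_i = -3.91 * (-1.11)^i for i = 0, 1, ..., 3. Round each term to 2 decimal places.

This is a geometric sequence.
i=0: S_0 = -3.91 * (-1.11)^0 = -3.91
i=1: S_1 = -3.91 * (-1.11)^1 ≈ 4.34
i=2: S_2 = -3.91 * (-1.11)^2 ≈ -4.82
i=3: S_3 = -3.91 * (-1.11)^3 ≈ 5.35
The first 4 terms are: [-3.91, 4.34, -4.82, 5.35]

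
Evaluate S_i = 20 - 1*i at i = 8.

S_8 = 20 + -1*8 = 20 + -8 = 12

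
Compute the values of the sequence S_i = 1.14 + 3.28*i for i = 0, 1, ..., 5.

This is an arithmetic sequence.
i=0: S_0 = 1.14 + 3.28*0 = 1.14
i=1: S_1 = 1.14 + 3.28*1 = 4.42
i=2: S_2 = 1.14 + 3.28*2 = 7.7
i=3: S_3 = 1.14 + 3.28*3 = 10.98
i=4: S_4 = 1.14 + 3.28*4 = 14.26
i=5: S_5 = 1.14 + 3.28*5 = 17.54
The first 6 terms are: [1.14, 4.42, 7.7, 10.98, 14.26, 17.54]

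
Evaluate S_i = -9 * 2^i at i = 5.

S_5 = -9 * 2^5 = -9 * 32 = -288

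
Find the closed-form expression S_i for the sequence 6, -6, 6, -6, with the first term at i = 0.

Check ratios: -6 / 6 = -1.0
Common ratio r = -1.
First term a = 6.
Formula: S_i = 6 * (-1)^i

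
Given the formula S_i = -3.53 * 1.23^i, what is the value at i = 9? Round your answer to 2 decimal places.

S_9 = -3.53 * 1.23^9 ≈ -3.53 * 6.4439 ≈ -22.75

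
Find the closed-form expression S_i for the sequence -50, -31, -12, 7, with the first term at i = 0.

Check differences: -31 - -50 = 19
-12 - -31 = 19
Common difference d = 19.
First term a = -50.
Formula: S_i = -50 + 19*i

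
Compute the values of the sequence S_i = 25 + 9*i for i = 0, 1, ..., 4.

This is an arithmetic sequence.
i=0: S_0 = 25 + 9*0 = 25
i=1: S_1 = 25 + 9*1 = 34
i=2: S_2 = 25 + 9*2 = 43
i=3: S_3 = 25 + 9*3 = 52
i=4: S_4 = 25 + 9*4 = 61
The first 5 terms are: [25, 34, 43, 52, 61]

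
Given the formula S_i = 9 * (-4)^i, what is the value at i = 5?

S_5 = 9 * (-4)^5 = 9 * -1024 = -9216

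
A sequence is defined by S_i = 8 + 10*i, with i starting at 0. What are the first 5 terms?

This is an arithmetic sequence.
i=0: S_0 = 8 + 10*0 = 8
i=1: S_1 = 8 + 10*1 = 18
i=2: S_2 = 8 + 10*2 = 28
i=3: S_3 = 8 + 10*3 = 38
i=4: S_4 = 8 + 10*4 = 48
The first 5 terms are: [8, 18, 28, 38, 48]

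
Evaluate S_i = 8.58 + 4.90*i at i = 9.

S_9 = 8.58 + 4.9*9 = 8.58 + 44.1 = 52.68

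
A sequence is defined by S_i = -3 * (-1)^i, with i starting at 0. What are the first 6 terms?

This is a geometric sequence.
i=0: S_0 = -3 * (-1)^0 = -3
i=1: S_1 = -3 * (-1)^1 = 3
i=2: S_2 = -3 * (-1)^2 = -3
i=3: S_3 = -3 * (-1)^3 = 3
i=4: S_4 = -3 * (-1)^4 = -3
i=5: S_5 = -3 * (-1)^5 = 3
The first 6 terms are: [-3, 3, -3, 3, -3, 3]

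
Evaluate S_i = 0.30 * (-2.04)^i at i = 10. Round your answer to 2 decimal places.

S_10 = 0.3 * (-2.04)^10 ≈ 0.3 * 1248.2503 ≈ 374.48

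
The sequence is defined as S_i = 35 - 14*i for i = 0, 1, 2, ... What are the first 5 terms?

This is an arithmetic sequence.
i=0: S_0 = 35 + -14*0 = 35
i=1: S_1 = 35 + -14*1 = 21
i=2: S_2 = 35 + -14*2 = 7
i=3: S_3 = 35 + -14*3 = -7
i=4: S_4 = 35 + -14*4 = -21
The first 5 terms are: [35, 21, 7, -7, -21]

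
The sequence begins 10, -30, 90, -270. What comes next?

Ratios: -30 / 10 = -3.0
This is a geometric sequence with common ratio r = -3.
Next term = -270 * -3 = 810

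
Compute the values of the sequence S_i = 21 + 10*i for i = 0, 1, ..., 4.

This is an arithmetic sequence.
i=0: S_0 = 21 + 10*0 = 21
i=1: S_1 = 21 + 10*1 = 31
i=2: S_2 = 21 + 10*2 = 41
i=3: S_3 = 21 + 10*3 = 51
i=4: S_4 = 21 + 10*4 = 61
The first 5 terms are: [21, 31, 41, 51, 61]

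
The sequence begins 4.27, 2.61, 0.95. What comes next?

Differences: 2.61 - 4.27 = -1.66
This is an arithmetic sequence with common difference d = -1.66.
Next term = 0.95 + -1.66 = -0.71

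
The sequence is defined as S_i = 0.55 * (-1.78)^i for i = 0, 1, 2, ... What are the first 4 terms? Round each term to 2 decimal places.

This is a geometric sequence.
i=0: S_0 = 0.55 * (-1.78)^0 = 0.55
i=1: S_1 = 0.55 * (-1.78)^1 ≈ -0.98
i=2: S_2 = 0.55 * (-1.78)^2 ≈ 1.74
i=3: S_3 = 0.55 * (-1.78)^3 ≈ -3.1
The first 4 terms are: [0.55, -0.98, 1.74, -3.1]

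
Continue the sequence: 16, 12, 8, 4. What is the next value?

Differences: 12 - 16 = -4
This is an arithmetic sequence with common difference d = -4.
Next term = 4 + -4 = 0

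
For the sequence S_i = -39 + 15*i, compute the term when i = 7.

S_7 = -39 + 15*7 = -39 + 105 = 66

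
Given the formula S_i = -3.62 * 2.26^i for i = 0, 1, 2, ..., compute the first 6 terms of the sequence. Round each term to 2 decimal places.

This is a geometric sequence.
i=0: S_0 = -3.62 * 2.26^0 = -3.62
i=1: S_1 = -3.62 * 2.26^1 ≈ -8.18
i=2: S_2 = -3.62 * 2.26^2 ≈ -18.49
i=3: S_3 = -3.62 * 2.26^3 ≈ -41.79
i=4: S_4 = -3.62 * 2.26^4 ≈ -94.44
i=5: S_5 = -3.62 * 2.26^5 ≈ -213.43
The first 6 terms are: [-3.62, -8.18, -18.49, -41.79, -94.44, -213.43]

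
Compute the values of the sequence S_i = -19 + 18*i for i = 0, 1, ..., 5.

This is an arithmetic sequence.
i=0: S_0 = -19 + 18*0 = -19
i=1: S_1 = -19 + 18*1 = -1
i=2: S_2 = -19 + 18*2 = 17
i=3: S_3 = -19 + 18*3 = 35
i=4: S_4 = -19 + 18*4 = 53
i=5: S_5 = -19 + 18*5 = 71
The first 6 terms are: [-19, -1, 17, 35, 53, 71]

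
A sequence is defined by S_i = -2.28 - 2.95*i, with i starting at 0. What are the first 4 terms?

This is an arithmetic sequence.
i=0: S_0 = -2.28 + -2.95*0 = -2.28
i=1: S_1 = -2.28 + -2.95*1 = -5.23
i=2: S_2 = -2.28 + -2.95*2 = -8.18
i=3: S_3 = -2.28 + -2.95*3 = -11.13
The first 4 terms are: [-2.28, -5.23, -8.18, -11.13]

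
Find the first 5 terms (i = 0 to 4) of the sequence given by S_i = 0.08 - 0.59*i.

This is an arithmetic sequence.
i=0: S_0 = 0.08 + -0.59*0 = 0.08
i=1: S_1 = 0.08 + -0.59*1 = -0.51
i=2: S_2 = 0.08 + -0.59*2 = -1.1
i=3: S_3 = 0.08 + -0.59*3 = -1.69
i=4: S_4 = 0.08 + -0.59*4 = -2.28
The first 5 terms are: [0.08, -0.51, -1.1, -1.69, -2.28]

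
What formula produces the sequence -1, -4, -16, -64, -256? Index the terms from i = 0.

Check ratios: -4 / -1 = 4.0
Common ratio r = 4.
First term a = -1.
Formula: S_i = -1 * 4^i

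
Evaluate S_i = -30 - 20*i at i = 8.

S_8 = -30 + -20*8 = -30 + -160 = -190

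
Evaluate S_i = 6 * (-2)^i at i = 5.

S_5 = 6 * (-2)^5 = 6 * -32 = -192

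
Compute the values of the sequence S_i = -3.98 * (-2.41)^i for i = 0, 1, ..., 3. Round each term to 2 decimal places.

This is a geometric sequence.
i=0: S_0 = -3.98 * (-2.41)^0 = -3.98
i=1: S_1 = -3.98 * (-2.41)^1 ≈ 9.59
i=2: S_2 = -3.98 * (-2.41)^2 ≈ -23.12
i=3: S_3 = -3.98 * (-2.41)^3 ≈ 55.71
The first 4 terms are: [-3.98, 9.59, -23.12, 55.71]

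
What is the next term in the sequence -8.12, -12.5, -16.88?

Differences: -12.5 - -8.12 = -4.38
This is an arithmetic sequence with common difference d = -4.38.
Next term = -16.88 + -4.38 = -21.26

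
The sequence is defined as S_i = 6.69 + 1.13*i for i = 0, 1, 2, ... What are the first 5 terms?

This is an arithmetic sequence.
i=0: S_0 = 6.69 + 1.13*0 = 6.69
i=1: S_1 = 6.69 + 1.13*1 = 7.82
i=2: S_2 = 6.69 + 1.13*2 = 8.95
i=3: S_3 = 6.69 + 1.13*3 = 10.08
i=4: S_4 = 6.69 + 1.13*4 = 11.21
The first 5 terms are: [6.69, 7.82, 8.95, 10.08, 11.21]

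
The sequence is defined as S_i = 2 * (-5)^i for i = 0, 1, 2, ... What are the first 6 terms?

This is a geometric sequence.
i=0: S_0 = 2 * (-5)^0 = 2
i=1: S_1 = 2 * (-5)^1 = -10
i=2: S_2 = 2 * (-5)^2 = 50
i=3: S_3 = 2 * (-5)^3 = -250
i=4: S_4 = 2 * (-5)^4 = 1250
i=5: S_5 = 2 * (-5)^5 = -6250
The first 6 terms are: [2, -10, 50, -250, 1250, -6250]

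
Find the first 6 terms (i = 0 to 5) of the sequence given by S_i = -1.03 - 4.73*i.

This is an arithmetic sequence.
i=0: S_0 = -1.03 + -4.73*0 = -1.03
i=1: S_1 = -1.03 + -4.73*1 = -5.76
i=2: S_2 = -1.03 + -4.73*2 = -10.49
i=3: S_3 = -1.03 + -4.73*3 = -15.22
i=4: S_4 = -1.03 + -4.73*4 = -19.95
i=5: S_5 = -1.03 + -4.73*5 = -24.68
The first 6 terms are: [-1.03, -5.76, -10.49, -15.22, -19.95, -24.68]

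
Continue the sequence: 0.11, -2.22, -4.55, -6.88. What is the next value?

Differences: -2.22 - 0.11 = -2.33
This is an arithmetic sequence with common difference d = -2.33.
Next term = -6.88 + -2.33 = -9.21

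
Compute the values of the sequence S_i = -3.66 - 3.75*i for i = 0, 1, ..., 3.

This is an arithmetic sequence.
i=0: S_0 = -3.66 + -3.75*0 = -3.66
i=1: S_1 = -3.66 + -3.75*1 = -7.41
i=2: S_2 = -3.66 + -3.75*2 = -11.16
i=3: S_3 = -3.66 + -3.75*3 = -14.91
The first 4 terms are: [-3.66, -7.41, -11.16, -14.91]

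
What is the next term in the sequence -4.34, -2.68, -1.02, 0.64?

Differences: -2.68 - -4.34 = 1.66
This is an arithmetic sequence with common difference d = 1.66.
Next term = 0.64 + 1.66 = 2.3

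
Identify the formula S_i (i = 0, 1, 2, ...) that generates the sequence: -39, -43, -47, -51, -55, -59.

Check differences: -43 - -39 = -4
-47 - -43 = -4
Common difference d = -4.
First term a = -39.
Formula: S_i = -39 - 4*i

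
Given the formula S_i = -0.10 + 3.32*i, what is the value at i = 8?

S_8 = -0.1 + 3.32*8 = -0.1 + 26.56 = 26.46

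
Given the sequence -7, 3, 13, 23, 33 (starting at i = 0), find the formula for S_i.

Check differences: 3 - -7 = 10
13 - 3 = 10
Common difference d = 10.
First term a = -7.
Formula: S_i = -7 + 10*i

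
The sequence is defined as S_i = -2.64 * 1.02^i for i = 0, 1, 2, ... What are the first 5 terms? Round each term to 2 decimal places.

This is a geometric sequence.
i=0: S_0 = -2.64 * 1.02^0 = -2.64
i=1: S_1 = -2.64 * 1.02^1 ≈ -2.69
i=2: S_2 = -2.64 * 1.02^2 ≈ -2.75
i=3: S_3 = -2.64 * 1.02^3 ≈ -2.8
i=4: S_4 = -2.64 * 1.02^4 ≈ -2.86
The first 5 terms are: [-2.64, -2.69, -2.75, -2.8, -2.86]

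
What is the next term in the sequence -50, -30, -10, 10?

Differences: -30 - -50 = 20
This is an arithmetic sequence with common difference d = 20.
Next term = 10 + 20 = 30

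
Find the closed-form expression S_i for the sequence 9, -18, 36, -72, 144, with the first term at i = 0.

Check ratios: -18 / 9 = -2.0
Common ratio r = -2.
First term a = 9.
Formula: S_i = 9 * (-2)^i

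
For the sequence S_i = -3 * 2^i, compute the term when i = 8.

S_8 = -3 * 2^8 = -3 * 256 = -768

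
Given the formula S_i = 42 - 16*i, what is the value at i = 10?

S_10 = 42 + -16*10 = 42 + -160 = -118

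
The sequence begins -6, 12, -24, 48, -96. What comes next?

Ratios: 12 / -6 = -2.0
This is a geometric sequence with common ratio r = -2.
Next term = -96 * -2 = 192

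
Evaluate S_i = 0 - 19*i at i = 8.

S_8 = 0 + -19*8 = 0 + -152 = -152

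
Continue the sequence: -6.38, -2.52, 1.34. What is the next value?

Differences: -2.52 - -6.38 = 3.86
This is an arithmetic sequence with common difference d = 3.86.
Next term = 1.34 + 3.86 = 5.2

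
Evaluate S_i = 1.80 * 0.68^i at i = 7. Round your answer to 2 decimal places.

S_7 = 1.8 * 0.68^7 ≈ 1.8 * 0.0672 ≈ 0.12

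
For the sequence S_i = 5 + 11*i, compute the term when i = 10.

S_10 = 5 + 11*10 = 5 + 110 = 115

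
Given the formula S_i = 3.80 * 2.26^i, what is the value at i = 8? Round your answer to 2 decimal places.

S_8 = 3.8 * 2.26^8 ≈ 3.8 * 680.5617 ≈ 2586.13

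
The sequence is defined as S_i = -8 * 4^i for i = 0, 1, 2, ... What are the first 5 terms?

This is a geometric sequence.
i=0: S_0 = -8 * 4^0 = -8
i=1: S_1 = -8 * 4^1 = -32
i=2: S_2 = -8 * 4^2 = -128
i=3: S_3 = -8 * 4^3 = -512
i=4: S_4 = -8 * 4^4 = -2048
The first 5 terms are: [-8, -32, -128, -512, -2048]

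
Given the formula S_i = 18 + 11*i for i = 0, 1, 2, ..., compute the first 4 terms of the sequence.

This is an arithmetic sequence.
i=0: S_0 = 18 + 11*0 = 18
i=1: S_1 = 18 + 11*1 = 29
i=2: S_2 = 18 + 11*2 = 40
i=3: S_3 = 18 + 11*3 = 51
The first 4 terms are: [18, 29, 40, 51]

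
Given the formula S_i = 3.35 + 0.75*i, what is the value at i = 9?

S_9 = 3.35 + 0.75*9 = 3.35 + 6.75 = 10.1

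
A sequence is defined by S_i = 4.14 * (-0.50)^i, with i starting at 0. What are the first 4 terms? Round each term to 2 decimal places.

This is a geometric sequence.
i=0: S_0 = 4.14 * (-0.5)^0 = 4.14
i=1: S_1 = 4.14 * (-0.5)^1 = -2.07
i=2: S_2 = 4.14 * (-0.5)^2 ≈ 1.04
i=3: S_3 = 4.14 * (-0.5)^3 ≈ -0.52
The first 4 terms are: [4.14, -2.07, 1.04, -0.52]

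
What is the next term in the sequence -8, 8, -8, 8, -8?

Ratios: 8 / -8 = -1.0
This is a geometric sequence with common ratio r = -1.
Next term = -8 * -1 = 8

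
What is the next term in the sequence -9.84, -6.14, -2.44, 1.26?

Differences: -6.14 - -9.84 = 3.7
This is an arithmetic sequence with common difference d = 3.7.
Next term = 1.26 + 3.7 = 4.96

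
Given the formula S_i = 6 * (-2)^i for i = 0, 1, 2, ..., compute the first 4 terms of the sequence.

This is a geometric sequence.
i=0: S_0 = 6 * (-2)^0 = 6
i=1: S_1 = 6 * (-2)^1 = -12
i=2: S_2 = 6 * (-2)^2 = 24
i=3: S_3 = 6 * (-2)^3 = -48
The first 4 terms are: [6, -12, 24, -48]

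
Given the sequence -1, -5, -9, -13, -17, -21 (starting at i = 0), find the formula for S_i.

Check differences: -5 - -1 = -4
-9 - -5 = -4
Common difference d = -4.
First term a = -1.
Formula: S_i = -1 - 4*i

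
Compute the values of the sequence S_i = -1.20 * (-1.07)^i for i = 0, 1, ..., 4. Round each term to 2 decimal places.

This is a geometric sequence.
i=0: S_0 = -1.2 * (-1.07)^0 = -1.2
i=1: S_1 = -1.2 * (-1.07)^1 ≈ 1.28
i=2: S_2 = -1.2 * (-1.07)^2 ≈ -1.37
i=3: S_3 = -1.2 * (-1.07)^3 ≈ 1.47
i=4: S_4 = -1.2 * (-1.07)^4 ≈ -1.57
The first 5 terms are: [-1.2, 1.28, -1.37, 1.47, -1.57]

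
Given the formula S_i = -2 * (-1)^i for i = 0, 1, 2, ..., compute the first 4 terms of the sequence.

This is a geometric sequence.
i=0: S_0 = -2 * (-1)^0 = -2
i=1: S_1 = -2 * (-1)^1 = 2
i=2: S_2 = -2 * (-1)^2 = -2
i=3: S_3 = -2 * (-1)^3 = 2
The first 4 terms are: [-2, 2, -2, 2]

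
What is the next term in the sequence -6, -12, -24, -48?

Ratios: -12 / -6 = 2.0
This is a geometric sequence with common ratio r = 2.
Next term = -48 * 2 = -96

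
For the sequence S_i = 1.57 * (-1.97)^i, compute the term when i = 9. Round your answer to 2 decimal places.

S_9 = 1.57 * (-1.97)^9 ≈ 1.57 * -446.8853 ≈ -701.61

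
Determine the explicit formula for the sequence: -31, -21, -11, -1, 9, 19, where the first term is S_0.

Check differences: -21 - -31 = 10
-11 - -21 = 10
Common difference d = 10.
First term a = -31.
Formula: S_i = -31 + 10*i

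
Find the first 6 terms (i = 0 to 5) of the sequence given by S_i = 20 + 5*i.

This is an arithmetic sequence.
i=0: S_0 = 20 + 5*0 = 20
i=1: S_1 = 20 + 5*1 = 25
i=2: S_2 = 20 + 5*2 = 30
i=3: S_3 = 20 + 5*3 = 35
i=4: S_4 = 20 + 5*4 = 40
i=5: S_5 = 20 + 5*5 = 45
The first 6 terms are: [20, 25, 30, 35, 40, 45]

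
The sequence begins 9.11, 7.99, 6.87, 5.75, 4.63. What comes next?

Differences: 7.99 - 9.11 = -1.12
This is an arithmetic sequence with common difference d = -1.12.
Next term = 4.63 + -1.12 = 3.51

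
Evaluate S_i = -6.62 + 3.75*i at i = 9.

S_9 = -6.62 + 3.75*9 = -6.62 + 33.75 = 27.13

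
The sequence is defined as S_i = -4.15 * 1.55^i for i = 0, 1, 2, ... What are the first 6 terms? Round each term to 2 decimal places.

This is a geometric sequence.
i=0: S_0 = -4.15 * 1.55^0 = -4.15
i=1: S_1 = -4.15 * 1.55^1 ≈ -6.43
i=2: S_2 = -4.15 * 1.55^2 ≈ -9.97
i=3: S_3 = -4.15 * 1.55^3 ≈ -15.45
i=4: S_4 = -4.15 * 1.55^4 ≈ -23.95
i=5: S_5 = -4.15 * 1.55^5 ≈ -37.13
The first 6 terms are: [-4.15, -6.43, -9.97, -15.45, -23.95, -37.13]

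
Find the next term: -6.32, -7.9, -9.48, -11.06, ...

Differences: -7.9 - -6.32 = -1.58
This is an arithmetic sequence with common difference d = -1.58.
Next term = -11.06 + -1.58 = -12.64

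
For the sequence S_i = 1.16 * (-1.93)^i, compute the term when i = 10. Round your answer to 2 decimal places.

S_10 = 1.16 * (-1.93)^10 ≈ 1.16 * 717.089 ≈ 831.82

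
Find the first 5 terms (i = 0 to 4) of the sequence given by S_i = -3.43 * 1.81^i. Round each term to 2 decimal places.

This is a geometric sequence.
i=0: S_0 = -3.43 * 1.81^0 = -3.43
i=1: S_1 = -3.43 * 1.81^1 ≈ -6.21
i=2: S_2 = -3.43 * 1.81^2 ≈ -11.24
i=3: S_3 = -3.43 * 1.81^3 ≈ -20.34
i=4: S_4 = -3.43 * 1.81^4 ≈ -36.81
The first 5 terms are: [-3.43, -6.21, -11.24, -20.34, -36.81]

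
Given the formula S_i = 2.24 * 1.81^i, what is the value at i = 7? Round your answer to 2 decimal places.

S_7 = 2.24 * 1.81^7 ≈ 2.24 * 63.6429 ≈ 142.56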